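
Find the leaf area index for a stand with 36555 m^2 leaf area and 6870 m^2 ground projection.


LAI = 36555 / 6870 = 5.3210 ≈ 5.32

5.32


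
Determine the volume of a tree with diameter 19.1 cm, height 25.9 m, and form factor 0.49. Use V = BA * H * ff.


(D/200)^2 = (19.1/200)^2 = 0.0955^2 = 0.00912025
BA = 3.141593 * 0.00912025 = 0.0286521 m^2
V = 0.0286521 * 25.9 * 0.49 = 0.363624 ≈ 0.364 m^3

0.364 m^3


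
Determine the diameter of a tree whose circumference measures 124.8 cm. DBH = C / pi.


DBH = C / pi = 124.8 / 3.141593 = 39.7251 ≈ 39.73 cm

39.73 cm


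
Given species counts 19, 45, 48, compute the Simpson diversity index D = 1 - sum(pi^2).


Total N = 19 + 45 + 48 = 112
Per-species terms:
  p = 19/112 = 0.169643; p^2 = 0.169643^2 = 0.028779
  p = 45/112 = 0.401786; p^2 = 0.401786^2 = 0.161432
  p = 48/112 = 0.428571; p^2 = 0.428571^2 = 0.183673
sum(p^2) = 0.028779 + 0.161432 + 0.183673 = 0.373884
D = 1 - 0.373884 = 0.626116 ≈ 0.6261

0.6261


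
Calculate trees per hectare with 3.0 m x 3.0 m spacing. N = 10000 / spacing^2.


N = 10000 / 3.0^2 = 10000 / 9 = 1111.11 ≈ 1111 trees/ha

1111 trees/ha


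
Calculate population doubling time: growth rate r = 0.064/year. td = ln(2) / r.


td = ln(2) / 0.064 = 0.693147 / 0.064 = 10.8304 ≈ 10.8 years

10.8 years


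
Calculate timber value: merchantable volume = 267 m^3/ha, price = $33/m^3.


Value = 267 * 33 = $8811/ha

$8811/ha


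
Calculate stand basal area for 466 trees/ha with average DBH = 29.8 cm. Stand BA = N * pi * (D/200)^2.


(D/200)^2 = (29.8/200)^2 = 0.149^2 = 0.022201
Individual BA = 3.141593 * 0.022201 = 0.0697465 m^2
Stand BA = 466 * 0.0697465 = 32.5019 ≈ 32.50 m^2/ha

32.50 m^2/ha


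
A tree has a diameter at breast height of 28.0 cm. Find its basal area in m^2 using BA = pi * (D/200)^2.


D/200 = 28.0/200 = 0.14 m
(D/200)^2 = 0.14^2 = 0.0196
BA = 3.141593 * 0.0196 = 0.0615752 ≈ 0.0616 m^2

0.0616 m^2


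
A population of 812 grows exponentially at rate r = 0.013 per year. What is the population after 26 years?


r*t = 0.013 * 26 = 0.338
exp(0.338) = 1.40214
N = 812 * 1.40214 = 1138.54 ≈ 1139

1139


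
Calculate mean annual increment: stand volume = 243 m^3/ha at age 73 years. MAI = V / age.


MAI = 243 / 73 = 3.3288 ≈ 3.33 m^3/ha/yr

3.33 m^3/ha/yr


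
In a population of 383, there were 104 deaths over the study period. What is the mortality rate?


Mortality rate = 104 / 383 = 0.271540 ≈ 0.2715

0.2715


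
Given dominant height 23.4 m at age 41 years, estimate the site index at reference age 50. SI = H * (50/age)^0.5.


50/41 = 1.21951
(1.21951)^0.5 = 1.10431
SI = 23.4 * 1.10431 = 25.8409 ≈ 25.8 m

25.8 m


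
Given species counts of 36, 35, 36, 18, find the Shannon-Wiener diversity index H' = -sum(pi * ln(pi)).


Total N = 36 + 35 + 36 + 18 = 125
Per-species terms:
  p = 36/125 = 0.288000; ln(p) = -1.244795; p*ln(p) = 0.288000 * (-1.244795) = -0.358501
  p = 35/125 = 0.280000; ln(p) = -1.272966; p*ln(p) = 0.280000 * (-1.272966) = -0.356430
  p = 36/125 = 0.288000; ln(p) = -1.244795; p*ln(p) = 0.288000 * (-1.244795) = -0.358501
  p = 18/125 = 0.144000; ln(p) = -1.937942; p*ln(p) = 0.144000 * (-1.937942) = -0.279064
sum(p*ln(p)) = (-0.358501) + (-0.356430) + (-0.358501) + (-0.279064) = -1.352496
H' = -(-1.352496) = 1.352496 ≈ 1.3525

1.3525


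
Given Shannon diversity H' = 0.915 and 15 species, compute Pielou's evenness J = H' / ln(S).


ln(15) = 2.70805
J = H' / ln(S) = 0.915 / 2.70805 = 0.337882 ≈ 0.3379

0.3379


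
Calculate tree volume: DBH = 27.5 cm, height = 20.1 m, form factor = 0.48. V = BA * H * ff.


(D/200)^2 = (27.5/200)^2 = 0.1375^2 = 0.01890625
BA = 3.141593 * 0.01890625 = 0.0593957 m^2
V = 0.0593957 * 20.1 * 0.48 = 0.573050 ≈ 0.573 m^3

0.573 m^3


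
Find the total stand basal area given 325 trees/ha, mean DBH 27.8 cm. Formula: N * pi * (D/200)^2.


(D/200)^2 = (27.8/200)^2 = 0.139^2 = 0.019321
Individual BA = 3.141593 * 0.019321 = 0.0606987 m^2
Stand BA = 325 * 0.0606987 = 19.7271 ≈ 19.73 m^2/ha

19.73 m^2/ha


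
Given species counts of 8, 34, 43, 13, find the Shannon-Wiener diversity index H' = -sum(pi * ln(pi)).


Total N = 8 + 34 + 43 + 13 = 98
Per-species terms:
  p = 8/98 = 0.081633; ln(p) = -2.505522; p*ln(p) = 0.081633 * (-2.505522) = -0.204533
  p = 34/98 = 0.346939; ln(p) = -1.058606; p*ln(p) = 0.346939 * (-1.058606) = -0.367272
  p = 43/98 = 0.438776; ln(p) = -0.823766; p*ln(p) = 0.438776 * (-0.823766) = -0.361449
  p = 13/98 = 0.132653; ln(p) = -2.020019; p*ln(p) = 0.132653 * (-2.020019) = -0.267962
sum(p*ln(p)) = (-0.204533) + (-0.367272) + (-0.361449) + (-0.267962) = -1.201216
H' = -(-1.201216) = 1.201216 ≈ 1.2012

1.2012


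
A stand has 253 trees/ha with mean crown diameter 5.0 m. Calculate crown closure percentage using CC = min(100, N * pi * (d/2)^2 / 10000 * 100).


(d/2)^2 = (5.0/2)^2 = 2.5^2 = 6.25
Crown area = 3.141593 * 6.25 = 19.6350 m^2
N * area / 10000 * 100 = 253 * 19.6350 / 10000 * 100 = 49.6766
CC = min(100, 49.6766) = 49.6766 ≈ 49.7%

49.7%


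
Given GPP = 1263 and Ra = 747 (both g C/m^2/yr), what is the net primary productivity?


NPP = GPP - Ra = 1263 - 747 = 516 g C/m^2/yr

516 g C/m^2/yr


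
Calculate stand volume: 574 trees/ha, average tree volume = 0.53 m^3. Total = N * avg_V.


V_stand = 574 * 0.53 = 304.22 ≈ 304.2 m^3/ha

304.2 m^3/ha


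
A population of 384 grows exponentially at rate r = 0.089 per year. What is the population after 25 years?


r*t = 0.089 * 25 = 2.225
exp(2.225) = 9.25348
N = 384 * 9.25348 = 3553.34 ≈ 3553

3553


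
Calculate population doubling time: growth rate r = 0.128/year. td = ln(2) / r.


td = ln(2) / 0.128 = 0.693147 / 0.128 = 5.41521 ≈ 5.4 years

5.4 years


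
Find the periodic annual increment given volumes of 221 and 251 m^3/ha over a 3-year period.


PAI = (V2 - V1) / period = (251 - 221) / 3 = 30 / 3 = 10.00 m^3/ha/yr

10.00 m^3/ha/yr


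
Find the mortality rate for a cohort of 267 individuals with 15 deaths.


Mortality rate = 15 / 267 = 0.056180 ≈ 0.0562

0.0562


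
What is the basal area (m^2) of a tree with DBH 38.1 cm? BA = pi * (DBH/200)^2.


D/200 = 38.1/200 = 0.1905 m
(D/200)^2 = 0.1905^2 = 0.03629025
BA = 3.141593 * 0.03629025 = 0.114009 ≈ 0.1140 m^2

0.1140 m^2


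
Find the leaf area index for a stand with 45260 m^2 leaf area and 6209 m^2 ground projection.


LAI = 45260 / 6209 = 7.2894 ≈ 7.29

7.29


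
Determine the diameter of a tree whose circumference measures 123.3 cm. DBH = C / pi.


DBH = C / pi = 123.3 / 3.141593 = 39.2476 ≈ 39.25 cm

39.25 cm


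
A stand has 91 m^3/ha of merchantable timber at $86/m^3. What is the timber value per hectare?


Value = 91 * 86 = $7826/ha

$7826/ha


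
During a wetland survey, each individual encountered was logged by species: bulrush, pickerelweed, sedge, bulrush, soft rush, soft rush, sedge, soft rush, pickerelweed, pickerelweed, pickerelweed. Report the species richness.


Total individuals logged = 11
Distinct species (count of individuals): bulrush (2), pickerelweed (4), sedge (2), soft rush (3)
Species richness = number of distinct species = 4

4


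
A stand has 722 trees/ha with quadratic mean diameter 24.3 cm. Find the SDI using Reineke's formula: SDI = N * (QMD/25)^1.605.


QMD/25 = 24.3/25 = 0.972
(0.972)^1.605 = exp(1.605 * ln(0.972)) = exp(1.605 * (-0.0283995)) = exp(-0.0455812) = 0.955442
SDI = 722 * 0.955442 = 689.829 ≈ 690

690


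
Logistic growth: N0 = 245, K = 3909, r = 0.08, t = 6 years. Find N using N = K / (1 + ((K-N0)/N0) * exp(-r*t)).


(K - N0)/N0 = (3909 - 245)/245 = 3664/245 = 14.9551
r*t = 0.08 * 6 = 0.48; exp(-0.48) = 0.618783
14.9551 * 0.618783 = 9.25396
1 + 9.25396 = 10.2540
N = 3909 / 10.2540 = 381.217 ≈ 381

381


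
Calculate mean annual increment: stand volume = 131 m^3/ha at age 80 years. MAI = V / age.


MAI = 131 / 80 = 1.6375 ≈ 1.64 m^3/ha/yr

1.64 m^3/ha/yr


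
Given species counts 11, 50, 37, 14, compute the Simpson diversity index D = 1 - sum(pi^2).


Total N = 11 + 50 + 37 + 14 = 112
Per-species terms:
  p = 11/112 = 0.098214; p^2 = 0.098214^2 = 0.009646
  p = 50/112 = 0.446429; p^2 = 0.446429^2 = 0.199299
  p = 37/112 = 0.330357; p^2 = 0.330357^2 = 0.109136
  p = 14/112 = 0.125000; p^2 = 0.125000^2 = 0.015625
sum(p^2) = 0.009646 + 0.199299 + 0.109136 + 0.015625 = 0.333706
D = 1 - 0.333706 = 0.666294 ≈ 0.6663

0.6663


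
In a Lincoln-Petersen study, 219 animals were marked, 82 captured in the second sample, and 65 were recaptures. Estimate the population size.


N = M * C / R = 219 * 82 / 65 = 17958 / 65 = 276.28 ≈ 276

276 individuals


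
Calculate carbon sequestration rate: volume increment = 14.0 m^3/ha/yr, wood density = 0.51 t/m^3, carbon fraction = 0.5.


C = 14.0 * 0.51 * 0.5 = 3.57 t C/ha/yr

3.57 t C/ha/yr


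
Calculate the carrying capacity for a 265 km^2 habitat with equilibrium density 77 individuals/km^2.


K = 77 * 265 = 20405 individuals

20405 individuals


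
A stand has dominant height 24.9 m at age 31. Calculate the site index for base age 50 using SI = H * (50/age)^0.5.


50/31 = 1.61290
(1.61290)^0.5 = 1.27000
SI = 24.9 * 1.27000 = 31.6230 ≈ 31.6 m

31.6 m


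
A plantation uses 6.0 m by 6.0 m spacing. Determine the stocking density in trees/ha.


N = 10000 / 6.0^2 = 10000 / 36 = 277.778 ≈ 278 trees/ha

278 trees/ha


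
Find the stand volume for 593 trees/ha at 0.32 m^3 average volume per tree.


V_stand = 593 * 0.32 = 189.76 ≈ 189.8 m^3/ha

189.8 m^3/ha


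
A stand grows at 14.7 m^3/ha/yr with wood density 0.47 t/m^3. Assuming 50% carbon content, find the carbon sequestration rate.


C = 14.7 * 0.47 * 0.5 = 3.4545 ≈ 3.45 t C/ha/yr

3.45 t C/ha/yr


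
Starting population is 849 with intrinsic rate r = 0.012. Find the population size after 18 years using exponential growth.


r*t = 0.012 * 18 = 0.216
exp(0.216) = 1.24110
N = 849 * 1.24110 = 1053.69 ≈ 1054

1054


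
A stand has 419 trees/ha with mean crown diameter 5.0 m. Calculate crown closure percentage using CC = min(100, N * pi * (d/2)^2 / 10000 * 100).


(d/2)^2 = (5.0/2)^2 = 2.5^2 = 6.25
Crown area = 3.141593 * 6.25 = 19.6350 m^2
N * area / 10000 * 100 = 419 * 19.6350 / 10000 * 100 = 82.2707
CC = min(100, 82.2707) = 82.2707 ≈ 82.3%

82.3%


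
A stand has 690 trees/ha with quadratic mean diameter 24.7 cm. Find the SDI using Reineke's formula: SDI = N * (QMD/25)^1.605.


QMD/25 = 24.7/25 = 0.988
(0.988)^1.605 = exp(1.605 * ln(0.988)) = exp(1.605 * (-0.0120726)) = exp(-0.0193765) = 0.980810
SDI = 690 * 0.980810 = 676.759 ≈ 677

677


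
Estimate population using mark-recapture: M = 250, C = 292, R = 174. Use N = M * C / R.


N = M * C / R = 250 * 292 / 174 = 73000 / 174 = 419.54 ≈ 420

420 individuals


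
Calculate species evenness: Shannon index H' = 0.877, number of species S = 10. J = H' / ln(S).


ln(10) = 2.30259
J = H' / ln(S) = 0.877 / 2.30259 = 0.380875 ≈ 0.3809

0.3809


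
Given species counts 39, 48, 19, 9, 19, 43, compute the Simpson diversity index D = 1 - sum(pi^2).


Total N = 39 + 48 + 19 + 9 + 19 + 43 = 177
Per-species terms:
  p = 39/177 = 0.220339; p^2 = 0.220339^2 = 0.048549
  p = 48/177 = 0.271186; p^2 = 0.271186^2 = 0.073542
  p = 19/177 = 0.107345; p^2 = 0.107345^2 = 0.011523
  p = 9/177 = 0.050847; p^2 = 0.050847^2 = 0.002585
  p = 19/177 = 0.107345; p^2 = 0.107345^2 = 0.011523
  p = 43/177 = 0.242938; p^2 = 0.242938^2 = 0.059019
sum(p^2) = 0.048549 + 0.073542 + 0.011523 + 0.002585 + 0.011523 + 0.059019 = 0.206741
D = 1 - 0.206741 = 0.793259 ≈ 0.7933

0.7933


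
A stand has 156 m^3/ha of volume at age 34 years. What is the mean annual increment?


MAI = 156 / 34 = 4.5882 ≈ 4.59 m^3/ha/yr

4.59 m^3/ha/yr


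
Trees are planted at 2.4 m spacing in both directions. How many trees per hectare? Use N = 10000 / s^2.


N = 10000 / 2.4^2 = 10000 / 5.76 = 1736.11 ≈ 1736 trees/ha

1736 trees/ha


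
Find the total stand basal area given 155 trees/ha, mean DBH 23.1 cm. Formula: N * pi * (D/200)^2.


(D/200)^2 = (23.1/200)^2 = 0.1155^2 = 0.01334025
Individual BA = 3.141593 * 0.01334025 = 0.0419096 m^2
Stand BA = 155 * 0.0419096 = 6.49599 ≈ 6.50 m^2/ha

6.50 m^2/ha


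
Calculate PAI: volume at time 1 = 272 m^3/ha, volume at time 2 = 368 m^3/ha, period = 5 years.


PAI = (V2 - V1) / period = (368 - 272) / 5 = 96 / 5 = 19.20 m^3/ha/yr

19.20 m^3/ha/yr


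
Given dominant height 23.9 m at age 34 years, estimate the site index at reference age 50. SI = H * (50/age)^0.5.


50/34 = 1.47059
(1.47059)^0.5 = 1.21268
SI = 23.9 * 1.21268 = 28.9831 ≈ 29.0 m

29.0 m


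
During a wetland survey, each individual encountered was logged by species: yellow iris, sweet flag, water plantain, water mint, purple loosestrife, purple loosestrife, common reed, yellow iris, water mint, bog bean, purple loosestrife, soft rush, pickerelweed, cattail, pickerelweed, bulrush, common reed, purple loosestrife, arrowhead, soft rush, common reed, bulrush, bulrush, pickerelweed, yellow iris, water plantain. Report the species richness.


Total individuals logged = 26
Distinct species (count of individuals): yellow iris (3), sweet flag (1), water plantain (2), water mint (2), purple loosestrife (4), common reed (3), bog bean (1), soft rush (2), pickerelweed (3), cattail (1), bulrush (3), arrowhead (1)
Species richness = number of distinct species = 12

12


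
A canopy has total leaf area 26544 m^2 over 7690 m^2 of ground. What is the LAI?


LAI = 26544 / 7690 = 3.4518 ≈ 3.45

3.45


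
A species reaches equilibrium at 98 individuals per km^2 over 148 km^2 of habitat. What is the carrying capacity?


K = 98 * 148 = 14504 individuals

14504 individuals


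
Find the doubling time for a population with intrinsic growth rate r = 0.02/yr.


td = ln(2) / 0.02 = 0.693147 / 0.02 = 34.6574 ≈ 34.7 years

34.7 years


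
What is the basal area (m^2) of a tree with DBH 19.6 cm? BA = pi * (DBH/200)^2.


D/200 = 19.6/200 = 0.098 m
(D/200)^2 = 0.098^2 = 0.009604
BA = 3.141593 * 0.009604 = 0.0301719 ≈ 0.0302 m^2

0.0302 m^2


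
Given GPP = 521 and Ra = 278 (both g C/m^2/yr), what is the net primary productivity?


NPP = GPP - Ra = 521 - 278 = 243 g C/m^2/yr

243 g C/m^2/yr


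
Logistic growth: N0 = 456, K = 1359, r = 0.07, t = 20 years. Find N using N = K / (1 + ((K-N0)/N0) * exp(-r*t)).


(K - N0)/N0 = (1359 - 456)/456 = 903/456 = 1.98026
r*t = 0.07 * 20 = 1.4; exp(-1.4) = 0.246597
1.98026 * 0.246597 = 0.488326
1 + 0.488326 = 1.48833
N = 1359 / 1.48833 = 913.104 ≈ 913

913


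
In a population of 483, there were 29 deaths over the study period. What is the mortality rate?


Mortality rate = 29 / 483 = 0.060041 ≈ 0.0600

0.0600


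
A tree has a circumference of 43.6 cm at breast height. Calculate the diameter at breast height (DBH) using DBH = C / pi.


DBH = C / pi = 43.6 / 3.141593 = 13.8783 ≈ 13.88 cm

13.88 cm


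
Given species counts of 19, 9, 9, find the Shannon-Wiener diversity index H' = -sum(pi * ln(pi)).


Total N = 19 + 9 + 9 = 37
Per-species terms:
  p = 19/37 = 0.513514; ln(p) = -0.666478; p*ln(p) = 0.513514 * (-0.666478) = -0.342246
  p = 9/37 = 0.243243; ln(p) = -1.413694; p*ln(p) = 0.243243 * (-1.413694) = -0.343871
  p = 9/37 = 0.243243; ln(p) = -1.413694; p*ln(p) = 0.243243 * (-1.413694) = -0.343871
sum(p*ln(p)) = (-0.342246) + (-0.343871) + (-0.343871) = -1.029988
H' = -(-1.029988) = 1.029988 ≈ 1.0300

1.0300


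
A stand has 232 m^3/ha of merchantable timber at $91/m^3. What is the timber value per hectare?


Value = 232 * 91 = $21112/ha

$21112/ha


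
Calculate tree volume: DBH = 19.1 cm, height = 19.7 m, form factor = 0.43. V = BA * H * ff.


(D/200)^2 = (19.1/200)^2 = 0.0955^2 = 0.00912025
BA = 3.141593 * 0.00912025 = 0.0286521 m^2
V = 0.0286521 * 19.7 * 0.43 = 0.242712 ≈ 0.243 m^3

0.243 m^3


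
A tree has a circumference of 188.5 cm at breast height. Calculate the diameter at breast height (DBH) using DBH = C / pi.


DBH = C / pi = 188.5 / 3.141593 = 60.0014 ≈ 60.00 cm

60.00 cm


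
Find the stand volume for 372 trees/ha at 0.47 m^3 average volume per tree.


V_stand = 372 * 0.47 = 174.84 ≈ 174.8 m^3/ha

174.8 m^3/ha


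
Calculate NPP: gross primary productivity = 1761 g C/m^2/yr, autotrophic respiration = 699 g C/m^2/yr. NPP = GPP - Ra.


NPP = GPP - Ra = 1761 - 699 = 1062 g C/m^2/yr

1062 g C/m^2/yr


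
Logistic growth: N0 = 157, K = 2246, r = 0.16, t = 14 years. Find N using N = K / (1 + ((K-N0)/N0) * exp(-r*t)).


(K - N0)/N0 = (2246 - 157)/157 = 2089/157 = 13.3057
r*t = 0.16 * 14 = 2.24; exp(-2.24) = 0.106459
13.3057 * 0.106459 = 1.41651
1 + 1.41651 = 2.41651
N = 2246 / 2.41651 = 929.440 ≈ 929

929


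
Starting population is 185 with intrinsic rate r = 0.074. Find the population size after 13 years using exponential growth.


r*t = 0.074 * 13 = 0.962
exp(0.962) = 2.61693
N = 185 * 2.61693 = 484.132 ≈ 484

484


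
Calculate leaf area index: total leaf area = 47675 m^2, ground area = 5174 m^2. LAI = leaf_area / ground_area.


LAI = 47675 / 5174 = 9.2143 ≈ 9.21

9.21


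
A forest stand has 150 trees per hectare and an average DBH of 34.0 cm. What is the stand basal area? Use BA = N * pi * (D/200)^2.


(D/200)^2 = (34.0/200)^2 = 0.17^2 = 0.0289
Individual BA = 3.141593 * 0.0289 = 0.0907920 m^2
Stand BA = 150 * 0.0907920 = 13.6188 ≈ 13.62 m^2/ha

13.62 m^2/ha


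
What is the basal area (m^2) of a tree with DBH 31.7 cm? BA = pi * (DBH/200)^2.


D/200 = 31.7/200 = 0.1585 m
(D/200)^2 = 0.1585^2 = 0.02512225
BA = 3.141593 * 0.02512225 = 0.0789239 ≈ 0.0789 m^2

0.0789 m^2


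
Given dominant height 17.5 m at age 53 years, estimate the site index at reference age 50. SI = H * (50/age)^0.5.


50/53 = 0.943396
(0.943396)^0.5 = 0.971286
SI = 17.5 * 0.971286 = 16.9975 ≈ 17.0 m

17.0 m


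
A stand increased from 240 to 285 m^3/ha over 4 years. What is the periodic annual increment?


PAI = (V2 - V1) / period = (285 - 240) / 4 = 45 / 4 = 11.25 m^3/ha/yr

11.25 m^3/ha/yr


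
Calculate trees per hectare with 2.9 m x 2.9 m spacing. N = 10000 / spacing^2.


N = 10000 / 2.9^2 = 10000 / 8.41 = 1189.06 ≈ 1189 trees/ha

1189 trees/ha


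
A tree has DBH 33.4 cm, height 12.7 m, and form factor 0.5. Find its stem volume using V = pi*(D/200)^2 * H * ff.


(D/200)^2 = (33.4/200)^2 = 0.167^2 = 0.027889
BA = 3.141593 * 0.027889 = 0.0876159 m^2
V = 0.0876159 * 12.7 * 0.5 = 0.556361 ≈ 0.556 m^3

0.556 m^3


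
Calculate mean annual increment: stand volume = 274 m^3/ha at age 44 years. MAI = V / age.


MAI = 274 / 44 = 6.2273 ≈ 6.23 m^3/ha/yr

6.23 m^3/ha/yr


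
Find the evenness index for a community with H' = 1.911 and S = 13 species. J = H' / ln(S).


ln(13) = 2.56495
J = H' / ln(S) = 1.911 / 2.56495 = 0.745044 ≈ 0.7450

0.7450


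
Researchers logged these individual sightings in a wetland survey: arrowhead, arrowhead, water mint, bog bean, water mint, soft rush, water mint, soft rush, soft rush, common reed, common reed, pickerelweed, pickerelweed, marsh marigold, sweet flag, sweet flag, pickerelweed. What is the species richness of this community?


Total individuals logged = 17
Distinct species (count of individuals): arrowhead (2), water mint (3), bog bean (1), soft rush (3), common reed (2), pickerelweed (3), marsh marigold (1), sweet flag (2)
Species richness = number of distinct species = 8

8


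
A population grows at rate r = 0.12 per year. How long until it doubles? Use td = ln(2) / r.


td = ln(2) / 0.12 = 0.693147 / 0.12 = 5.77623 ≈ 5.8 years

5.8 years


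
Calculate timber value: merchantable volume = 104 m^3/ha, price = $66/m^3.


Value = 104 * 66 = $6864/ha

$6864/ha


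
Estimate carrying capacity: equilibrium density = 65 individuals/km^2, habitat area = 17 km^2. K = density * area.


K = 65 * 17 = 1105 individuals

1105 individuals


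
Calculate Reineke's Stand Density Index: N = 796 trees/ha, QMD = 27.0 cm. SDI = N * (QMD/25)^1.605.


QMD/25 = 27.0/25 = 1.08
(1.08)^1.605 = exp(1.605 * ln(1.08)) = exp(1.605 * 0.0769610) = exp(0.123522) = 1.13147
SDI = 796 * 1.13147 = 900.650 ≈ 901

901


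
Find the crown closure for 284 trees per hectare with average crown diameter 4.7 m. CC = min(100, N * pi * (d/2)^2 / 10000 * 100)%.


(d/2)^2 = (4.7/2)^2 = 2.35^2 = 5.5225
Crown area = 3.141593 * 5.5225 = 17.3494 m^2
N * area / 10000 * 100 = 284 * 17.3494 / 10000 * 100 = 49.2723
CC = min(100, 49.2723) = 49.2723 ≈ 49.3%

49.3%


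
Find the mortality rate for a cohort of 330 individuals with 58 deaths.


Mortality rate = 58 / 330 = 0.175758 ≈ 0.1758

0.1758


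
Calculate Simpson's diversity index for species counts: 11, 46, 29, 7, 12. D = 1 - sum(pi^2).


Total N = 11 + 46 + 29 + 7 + 12 = 105
Per-species terms:
  p = 11/105 = 0.104762; p^2 = 0.104762^2 = 0.010975
  p = 46/105 = 0.438095; p^2 = 0.438095^2 = 0.191927
  p = 29/105 = 0.276190; p^2 = 0.276190^2 = 0.076281
  p = 7/105 = 0.066667; p^2 = 0.066667^2 = 0.004444
  p = 12/105 = 0.114286; p^2 = 0.114286^2 = 0.013061
sum(p^2) = 0.010975 + 0.191927 + 0.076281 + 0.004444 + 0.013061 = 0.296688
D = 1 - 0.296688 = 0.703312 ≈ 0.7033

0.7033


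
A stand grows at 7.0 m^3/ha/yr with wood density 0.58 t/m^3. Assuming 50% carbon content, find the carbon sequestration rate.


C = 7.0 * 0.58 * 0.5 = 2.03 t C/ha/yr

2.03 t C/ha/yr


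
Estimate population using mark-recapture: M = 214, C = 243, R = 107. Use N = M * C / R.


N = M * C / R = 214 * 243 / 107 = 52002 / 107 = 486

486 individuals


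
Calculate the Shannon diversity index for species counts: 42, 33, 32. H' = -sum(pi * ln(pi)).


Total N = 42 + 33 + 32 = 107
Per-species terms:
  p = 42/107 = 0.392523; ln(p) = -0.935160; p*ln(p) = 0.392523 * (-0.935160) = -0.367072
  p = 33/107 = 0.308411; ln(p) = -1.176322; p*ln(p) = 0.308411 * (-1.176322) = -0.362791
  p = 32/107 = 0.299065; ln(p) = -1.207094; p*ln(p) = 0.299065 * (-1.207094) = -0.361000
sum(p*ln(p)) = (-0.367072) + (-0.362791) + (-0.361000) = -1.090863
H' = -(-1.090863) = 1.090863 ≈ 1.0909

1.0909


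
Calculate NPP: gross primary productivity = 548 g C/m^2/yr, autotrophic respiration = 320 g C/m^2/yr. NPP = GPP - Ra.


NPP = GPP - Ra = 548 - 320 = 228 g C/m^2/yr

228 g C/m^2/yr


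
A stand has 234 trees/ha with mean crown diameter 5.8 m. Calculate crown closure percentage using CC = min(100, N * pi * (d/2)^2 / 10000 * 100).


(d/2)^2 = (5.8/2)^2 = 2.9^2 = 8.41
Crown area = 3.141593 * 8.41 = 26.4208 m^2
N * area / 10000 * 100 = 234 * 26.4208 / 10000 * 100 = 61.8247
CC = min(100, 61.8247) = 61.8247 ≈ 61.8%

61.8%


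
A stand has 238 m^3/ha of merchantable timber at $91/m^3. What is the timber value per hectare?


Value = 238 * 91 = $21658/ha

$21658/ha


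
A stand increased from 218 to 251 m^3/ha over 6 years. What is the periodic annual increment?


PAI = (V2 - V1) / period = (251 - 218) / 6 = 33 / 6 = 5.50 m^3/ha/yr

5.50 m^3/ha/yr


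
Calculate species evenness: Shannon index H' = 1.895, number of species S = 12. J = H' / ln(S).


ln(12) = 2.48491
J = H' / ln(S) = 1.895 / 2.48491 = 0.762603 ≈ 0.7626

0.7626


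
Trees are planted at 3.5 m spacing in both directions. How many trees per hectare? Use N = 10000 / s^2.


N = 10000 / 3.5^2 = 10000 / 12.25 = 816.327 ≈ 816 trees/ha

816 trees/ha


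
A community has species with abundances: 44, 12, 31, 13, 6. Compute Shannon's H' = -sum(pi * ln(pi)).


Total N = 44 + 12 + 31 + 13 + 6 = 106
Per-species terms:
  p = 44/106 = 0.415094; ln(p) = -0.879250; p*ln(p) = 0.415094 * (-0.879250) = -0.364971
  p = 12/106 = 0.113208; ln(p) = -2.178528; p*ln(p) = 0.113208 * (-2.178528) = -0.246627
  p = 31/106 = 0.292453; ln(p) = -1.229451; p*ln(p) = 0.292453 * (-1.229451) = -0.359557
  p = 13/106 = 0.122642; ln(p) = -2.098486; p*ln(p) = 0.122642 * (-2.098486) = -0.257363
  p = 6/106 = 0.056604; ln(p) = -2.871676; p*ln(p) = 0.056604 * (-2.871676) = -0.162548
sum(p*ln(p)) = (-0.364971) + (-0.246627) + (-0.359557) + (-0.257363) + (-0.162548) = -1.391066
H' = -(-1.391066) = 1.391066 ≈ 1.3911

1.3911


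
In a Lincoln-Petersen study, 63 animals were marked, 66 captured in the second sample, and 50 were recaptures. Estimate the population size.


N = M * C / R = 63 * 66 / 50 = 4158 / 50 = 83.16 ≈ 83

83 individuals


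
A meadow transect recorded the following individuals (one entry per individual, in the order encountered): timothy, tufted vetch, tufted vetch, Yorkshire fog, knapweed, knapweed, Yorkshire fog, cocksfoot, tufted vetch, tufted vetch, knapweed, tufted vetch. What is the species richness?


Total individuals logged = 12
Distinct species (count of individuals): timothy (1), tufted vetch (5), Yorkshire fog (2), knapweed (3), cocksfoot (1)
Species richness = number of distinct species = 5

5


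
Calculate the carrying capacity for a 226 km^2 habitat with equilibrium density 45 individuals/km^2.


K = 45 * 226 = 10170 individuals

10170 individuals


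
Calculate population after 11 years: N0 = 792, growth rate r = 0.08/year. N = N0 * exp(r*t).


r*t = 0.08 * 11 = 0.88
exp(0.88) = 2.41090
N = 792 * 2.41090 = 1909.43 ≈ 1909

1909


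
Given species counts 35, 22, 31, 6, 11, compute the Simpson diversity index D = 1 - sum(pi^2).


Total N = 35 + 22 + 31 + 6 + 11 = 105
Per-species terms:
  p = 35/105 = 0.333333; p^2 = 0.333333^2 = 0.111111
  p = 22/105 = 0.209524; p^2 = 0.209524^2 = 0.043900
  p = 31/105 = 0.295238; p^2 = 0.295238^2 = 0.087165
  p = 6/105 = 0.057143; p^2 = 0.057143^2 = 0.003265
  p = 11/105 = 0.104762; p^2 = 0.104762^2 = 0.010975
sum(p^2) = 0.111111 + 0.043900 + 0.087165 + 0.003265 + 0.010975 = 0.256416
D = 1 - 0.256416 = 0.743584 ≈ 0.7436

0.7436


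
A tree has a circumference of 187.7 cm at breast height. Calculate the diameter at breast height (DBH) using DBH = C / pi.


DBH = C / pi = 187.7 / 3.141593 = 59.7468 ≈ 59.75 cm

59.75 cm


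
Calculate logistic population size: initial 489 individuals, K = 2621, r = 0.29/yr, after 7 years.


(K - N0)/N0 = (2621 - 489)/489 = 2132/489 = 4.35992
r*t = 0.29 * 7 = 2.03; exp(-2.03) = 0.131336
4.35992 * 0.131336 = 0.572614
1 + 0.572614 = 1.57261
N = 2621 / 1.57261 = 1666.66 ≈ 1667

1667


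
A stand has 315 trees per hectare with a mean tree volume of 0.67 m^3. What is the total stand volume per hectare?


V_stand = 315 * 0.67 = 211.05 ≈ 211.1 m^3/ha

211.1 m^3/ha


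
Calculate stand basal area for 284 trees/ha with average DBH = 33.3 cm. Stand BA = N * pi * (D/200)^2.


(D/200)^2 = (33.3/200)^2 = 0.1665^2 = 0.02772225
Individual BA = 3.141593 * 0.02772225 = 0.0870920 m^2
Stand BA = 284 * 0.0870920 = 24.7341 ≈ 24.73 m^2/ha

24.73 m^2/ha


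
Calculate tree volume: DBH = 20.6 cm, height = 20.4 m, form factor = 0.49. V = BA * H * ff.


(D/200)^2 = (20.6/200)^2 = 0.103^2 = 0.010609
BA = 3.141593 * 0.010609 = 0.0333292 m^2
V = 0.0333292 * 20.4 * 0.49 = 0.333159 ≈ 0.333 m^3

0.333 m^3


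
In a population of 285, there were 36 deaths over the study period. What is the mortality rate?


Mortality rate = 36 / 285 = 0.126316 ≈ 0.1263

0.1263


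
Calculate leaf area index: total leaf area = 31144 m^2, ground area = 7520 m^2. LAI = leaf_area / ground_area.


LAI = 31144 / 7520 = 4.1415 ≈ 4.14

4.14


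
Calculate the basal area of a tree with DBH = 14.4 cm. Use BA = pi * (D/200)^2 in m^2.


D/200 = 14.4/200 = 0.072 m
(D/200)^2 = 0.072^2 = 0.005184
BA = 3.141593 * 0.005184 = 0.0162860 ≈ 0.0163 m^2

0.0163 m^2


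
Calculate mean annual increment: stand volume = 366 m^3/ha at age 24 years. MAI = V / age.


MAI = 366 / 24 = 15.25 m^3/ha/yr

15.25 m^3/ha/yr


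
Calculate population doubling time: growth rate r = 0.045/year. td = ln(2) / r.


td = ln(2) / 0.045 = 0.693147 / 0.045 = 15.4033 ≈ 15.4 years

15.4 years


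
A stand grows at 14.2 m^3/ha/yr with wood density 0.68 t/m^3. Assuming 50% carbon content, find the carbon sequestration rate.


C = 14.2 * 0.68 * 0.5 = 4.828 ≈ 4.83 t C/ha/yr

4.83 t C/ha/yr


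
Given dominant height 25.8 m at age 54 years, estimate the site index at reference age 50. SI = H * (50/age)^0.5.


50/54 = 0.925926
(0.925926)^0.5 = 0.962250
SI = 25.8 * 0.962250 = 24.8261 ≈ 24.8 m

24.8 m


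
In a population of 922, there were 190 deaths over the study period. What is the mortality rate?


Mortality rate = 190 / 922 = 0.206074 ≈ 0.2061

0.2061


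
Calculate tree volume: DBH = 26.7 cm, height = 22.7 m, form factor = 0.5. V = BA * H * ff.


(D/200)^2 = (26.7/200)^2 = 0.1335^2 = 0.01782225
BA = 3.141593 * 0.01782225 = 0.0559903 m^2
V = 0.0559903 * 22.7 * 0.5 = 0.635490 ≈ 0.635 m^3

0.635 m^3


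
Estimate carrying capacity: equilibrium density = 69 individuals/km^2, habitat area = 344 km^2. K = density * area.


K = 69 * 344 = 23736 individuals

23736 individuals


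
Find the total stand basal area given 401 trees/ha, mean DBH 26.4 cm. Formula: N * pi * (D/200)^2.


(D/200)^2 = (26.4/200)^2 = 0.132^2 = 0.017424
Individual BA = 3.141593 * 0.017424 = 0.0547391 m^2
Stand BA = 401 * 0.0547391 = 21.9504 ≈ 21.95 m^2/ha

21.95 m^2/ha


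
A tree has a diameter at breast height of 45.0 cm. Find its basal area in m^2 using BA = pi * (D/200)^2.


D/200 = 45.0/200 = 0.225 m
(D/200)^2 = 0.225^2 = 0.050625
BA = 3.141593 * 0.050625 = 0.159043 ≈ 0.1590 m^2

0.1590 m^2


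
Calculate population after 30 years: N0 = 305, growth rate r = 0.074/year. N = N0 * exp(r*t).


r*t = 0.074 * 30 = 2.22
exp(2.22) = 9.20733
N = 305 * 9.20733 = 2808.24 ≈ 2808

2808


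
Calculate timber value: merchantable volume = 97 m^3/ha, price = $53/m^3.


Value = 97 * 53 = $5141/ha

$5141/ha


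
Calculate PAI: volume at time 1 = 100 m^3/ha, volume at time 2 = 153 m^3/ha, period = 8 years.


PAI = (V2 - V1) / period = (153 - 100) / 8 = 53 / 8 = 6.6250 ≈ 6.63 m^3/ha/yr

6.63 m^3/ha/yr


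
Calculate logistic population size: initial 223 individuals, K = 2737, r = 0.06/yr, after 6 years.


(K - N0)/N0 = (2737 - 223)/223 = 2514/223 = 11.2735
r*t = 0.06 * 6 = 0.36; exp(-0.36) = 0.697676
11.2735 * 0.697676 = 7.86525
1 + 7.86525 = 8.86525
N = 2737 / 8.86525 = 308.734 ≈ 309

309


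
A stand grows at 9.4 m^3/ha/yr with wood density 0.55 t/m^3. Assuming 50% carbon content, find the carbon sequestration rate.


C = 9.4 * 0.55 * 0.5 = 2.585 ≈ 2.59 t C/ha/yr

2.59 t C/ha/yr


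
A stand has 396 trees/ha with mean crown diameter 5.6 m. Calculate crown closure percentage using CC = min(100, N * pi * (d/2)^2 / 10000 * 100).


(d/2)^2 = (5.6/2)^2 = 2.8^2 = 7.84
Crown area = 3.141593 * 7.84 = 24.6301 m^2
N * area / 10000 * 100 = 396 * 24.6301 / 10000 * 100 = 97.5352
CC = min(100, 97.5352) = 97.5352 ≈ 97.5%

97.5%


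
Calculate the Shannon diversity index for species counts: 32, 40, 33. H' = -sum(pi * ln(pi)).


Total N = 32 + 40 + 33 = 105
Per-species terms:
  p = 32/105 = 0.304762; ln(p) = -1.188224; p*ln(p) = 0.304762 * (-1.188224) = -0.362126
  p = 40/105 = 0.380952; ln(p) = -0.965082; p*ln(p) = 0.380952 * (-0.965082) = -0.367650
  p = 33/105 = 0.314286; ln(p) = -1.157452; p*ln(p) = 0.314286 * (-1.157452) = -0.363771
sum(p*ln(p)) = (-0.362126) + (-0.367650) + (-0.363771) = -1.093547
H' = -(-1.093547) = 1.093547 ≈ 1.0935

1.0935


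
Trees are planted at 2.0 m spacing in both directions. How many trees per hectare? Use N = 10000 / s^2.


N = 10000 / 2.0^2 = 10000 / 4 = 2500.00 ≈ 2500 trees/ha

2500 trees/ha


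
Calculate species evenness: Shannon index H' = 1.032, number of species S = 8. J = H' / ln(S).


ln(8) = 2.07944
J = H' / ln(S) = 1.032 / 2.07944 = 0.496287 ≈ 0.4963

0.4963


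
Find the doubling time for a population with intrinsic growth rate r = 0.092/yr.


td = ln(2) / 0.092 = 0.693147 / 0.092 = 7.53421 ≈ 7.5 years

7.5 years


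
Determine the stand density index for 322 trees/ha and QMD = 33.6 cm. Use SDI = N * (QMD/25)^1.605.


QMD/25 = 33.6/25 = 1.344
(1.344)^1.605 = exp(1.605 * ln(1.344)) = exp(1.605 * 0.295650) = exp(0.474518) = 1.60724
SDI = 322 * 1.60724 = 517.531 ≈ 518

518


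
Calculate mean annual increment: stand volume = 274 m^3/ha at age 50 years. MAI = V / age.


MAI = 274 / 50 = 5.48 m^3/ha/yr

5.48 m^3/ha/yr


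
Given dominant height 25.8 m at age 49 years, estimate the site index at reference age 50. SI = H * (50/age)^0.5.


50/49 = 1.02041
(1.02041)^0.5 = 1.01015
SI = 25.8 * 1.01015 = 26.0619 ≈ 26.1 m

26.1 m


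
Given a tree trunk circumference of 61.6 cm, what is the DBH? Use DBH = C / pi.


DBH = C / pi = 61.6 / 3.141593 = 19.6079 ≈ 19.61 cm

19.61 cm


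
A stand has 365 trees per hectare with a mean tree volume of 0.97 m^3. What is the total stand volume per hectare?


V_stand = 365 * 0.97 = 354.05 ≈ 354.1 m^3/ha

354.1 m^3/ha


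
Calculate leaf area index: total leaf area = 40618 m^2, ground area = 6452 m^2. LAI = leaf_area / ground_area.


LAI = 40618 / 6452 = 6.2954 ≈ 6.30

6.30


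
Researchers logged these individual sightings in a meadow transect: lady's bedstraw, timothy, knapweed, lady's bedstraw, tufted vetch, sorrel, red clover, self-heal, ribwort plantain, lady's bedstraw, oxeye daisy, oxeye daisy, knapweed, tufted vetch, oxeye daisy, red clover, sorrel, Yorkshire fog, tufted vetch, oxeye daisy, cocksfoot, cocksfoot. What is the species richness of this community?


Total individuals logged = 22
Distinct species (count of individuals): lady's bedstraw (3), timothy (1), knapweed (2), tufted vetch (3), sorrel (2), red clover (2), self-heal (1), ribwort plantain (1), oxeye daisy (4), Yorkshire fog (1), cocksfoot (2)
Species richness = number of distinct species = 11

11


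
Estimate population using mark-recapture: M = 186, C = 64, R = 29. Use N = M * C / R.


N = M * C / R = 186 * 64 / 29 = 11904 / 29 = 410.48 ≈ 410

410 individuals


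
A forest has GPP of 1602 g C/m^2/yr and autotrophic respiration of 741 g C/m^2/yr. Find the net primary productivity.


NPP = GPP - Ra = 1602 - 741 = 861 g C/m^2/yr

861 g C/m^2/yr


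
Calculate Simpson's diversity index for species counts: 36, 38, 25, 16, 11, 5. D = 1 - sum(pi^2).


Total N = 36 + 38 + 25 + 16 + 11 + 5 = 131
Per-species terms:
  p = 36/131 = 0.274809; p^2 = 0.274809^2 = 0.075520
  p = 38/131 = 0.290076; p^2 = 0.290076^2 = 0.084144
  p = 25/131 = 0.190840; p^2 = 0.190840^2 = 0.036420
  p = 16/131 = 0.122137; p^2 = 0.122137^2 = 0.014917
  p = 11/131 = 0.083969; p^2 = 0.083969^2 = 0.007051
  p = 5/131 = 0.038168; p^2 = 0.038168^2 = 0.001457
sum(p^2) = 0.075520 + 0.084144 + 0.036420 + 0.014917 + 0.007051 + 0.001457 = 0.219509
D = 1 - 0.219509 = 0.780491 ≈ 0.7805

0.7805


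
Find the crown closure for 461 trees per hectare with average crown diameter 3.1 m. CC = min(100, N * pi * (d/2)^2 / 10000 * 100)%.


(d/2)^2 = (3.1/2)^2 = 1.55^2 = 2.4025
Crown area = 3.141593 * 2.4025 = 7.54768 m^2
N * area / 10000 * 100 = 461 * 7.54768 / 10000 * 100 = 34.7948
CC = min(100, 34.7948) = 34.7948 ≈ 34.8%

34.8%


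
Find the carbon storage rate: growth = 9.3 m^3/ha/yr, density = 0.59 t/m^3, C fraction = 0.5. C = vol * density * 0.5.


C = 9.3 * 0.59 * 0.5 = 2.7435 ≈ 2.74 t C/ha/yr

2.74 t C/ha/yr


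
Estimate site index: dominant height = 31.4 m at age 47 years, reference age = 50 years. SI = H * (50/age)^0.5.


50/47 = 1.06383
(1.06383)^0.5 = 1.03142
SI = 31.4 * 1.03142 = 32.3866 ≈ 32.4 m

32.4 m


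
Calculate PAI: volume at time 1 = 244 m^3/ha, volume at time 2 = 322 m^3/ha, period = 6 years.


PAI = (V2 - V1) / period = (322 - 244) / 6 = 78 / 6 = 13.00 m^3/ha/yr

13.00 m^3/ha/yr


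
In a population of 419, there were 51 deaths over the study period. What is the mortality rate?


Mortality rate = 51 / 419 = 0.121718 ≈ 0.1217

0.1217


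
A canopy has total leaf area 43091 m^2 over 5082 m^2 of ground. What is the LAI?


LAI = 43091 / 5082 = 8.4791 ≈ 8.48

8.48


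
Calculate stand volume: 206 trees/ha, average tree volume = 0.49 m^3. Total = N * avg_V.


V_stand = 206 * 0.49 = 100.94 ≈ 100.9 m^3/ha

100.9 m^3/ha


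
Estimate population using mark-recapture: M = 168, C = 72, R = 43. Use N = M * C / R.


N = M * C / R = 168 * 72 / 43 = 12096 / 43 = 281.30 ≈ 281

281 individuals


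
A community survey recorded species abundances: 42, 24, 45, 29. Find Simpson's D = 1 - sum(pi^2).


Total N = 42 + 24 + 45 + 29 = 140
Per-species terms:
  p = 42/140 = 0.300000; p^2 = 0.300000^2 = 0.090000
  p = 24/140 = 0.171429; p^2 = 0.171429^2 = 0.029388
  p = 45/140 = 0.321429; p^2 = 0.321429^2 = 0.103317
  p = 29/140 = 0.207143; p^2 = 0.207143^2 = 0.042908
sum(p^2) = 0.090000 + 0.029388 + 0.103317 + 0.042908 = 0.265613
D = 1 - 0.265613 = 0.734387 ≈ 0.7344

0.7344


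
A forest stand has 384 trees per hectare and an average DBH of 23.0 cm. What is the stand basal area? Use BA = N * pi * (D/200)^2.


(D/200)^2 = (23.0/200)^2 = 0.115^2 = 0.013225
Individual BA = 3.141593 * 0.013225 = 0.0415476 m^2
Stand BA = 384 * 0.0415476 = 15.9543 ≈ 15.95 m^2/ha

15.95 m^2/ha


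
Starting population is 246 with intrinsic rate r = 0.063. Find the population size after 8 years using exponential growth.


r*t = 0.063 * 8 = 0.504
exp(0.504) = 1.65533
N = 246 * 1.65533 = 407.211 ≈ 407

407


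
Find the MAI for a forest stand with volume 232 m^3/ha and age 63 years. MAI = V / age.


MAI = 232 / 63 = 3.6825 ≈ 3.68 m^3/ha/yr

3.68 m^3/ha/yr


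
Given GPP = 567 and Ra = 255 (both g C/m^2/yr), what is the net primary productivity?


NPP = GPP - Ra = 567 - 255 = 312 g C/m^2/yr

312 g C/m^2/yr


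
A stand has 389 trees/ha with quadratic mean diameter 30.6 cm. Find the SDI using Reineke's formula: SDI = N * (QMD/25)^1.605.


QMD/25 = 30.6/25 = 1.224
(1.224)^1.605 = exp(1.605 * ln(1.224)) = exp(1.605 * 0.202124) = exp(0.324409) = 1.38321
SDI = 389 * 1.38321 = 538.069 ≈ 538

538


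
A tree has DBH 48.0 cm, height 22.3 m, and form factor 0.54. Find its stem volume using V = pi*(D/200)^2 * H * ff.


(D/200)^2 = (48.0/200)^2 = 0.24^2 = 0.0576
BA = 3.141593 * 0.0576 = 0.180956 m^2
V = 0.180956 * 22.3 * 0.54 = 2.17907 ≈ 2.179 m^3

2.179 m^3


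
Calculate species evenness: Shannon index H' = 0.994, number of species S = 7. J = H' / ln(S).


ln(7) = 1.94591
J = H' / ln(S) = 0.994 / 1.94591 = 0.510815 ≈ 0.5108

0.5108


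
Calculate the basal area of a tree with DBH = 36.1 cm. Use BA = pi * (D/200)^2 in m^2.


D/200 = 36.1/200 = 0.1805 m
(D/200)^2 = 0.1805^2 = 0.03258025
BA = 3.141593 * 0.03258025 = 0.102354 ≈ 0.1024 m^2

0.1024 m^2


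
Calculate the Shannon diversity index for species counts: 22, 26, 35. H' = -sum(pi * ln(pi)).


Total N = 22 + 26 + 35 = 83
Per-species terms:
  p = 22/83 = 0.265060; ln(p) = -1.327799; p*ln(p) = 0.265060 * (-1.327799) = -0.351946
  p = 26/83 = 0.313253; ln(p) = -1.160744; p*ln(p) = 0.313253 * (-1.160744) = -0.363607
  p = 35/83 = 0.421687; ln(p) = -0.863492; p*ln(p) = 0.421687 * (-0.863492) = -0.364123
sum(p*ln(p)) = (-0.351946) + (-0.363607) + (-0.364123) = -1.079676
H' = -(-1.079676) = 1.079676 ≈ 1.0797

1.0797


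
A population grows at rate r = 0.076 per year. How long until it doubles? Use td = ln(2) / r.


td = ln(2) / 0.076 = 0.693147 / 0.076 = 9.12036 ≈ 9.1 years

9.1 years


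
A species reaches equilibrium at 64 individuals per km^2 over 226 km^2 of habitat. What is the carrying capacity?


K = 64 * 226 = 14464 individuals

14464 individuals


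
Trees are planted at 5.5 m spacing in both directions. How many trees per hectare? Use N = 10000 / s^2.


N = 10000 / 5.5^2 = 10000 / 30.25 = 330.579 ≈ 331 trees/ha

331 trees/ha
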